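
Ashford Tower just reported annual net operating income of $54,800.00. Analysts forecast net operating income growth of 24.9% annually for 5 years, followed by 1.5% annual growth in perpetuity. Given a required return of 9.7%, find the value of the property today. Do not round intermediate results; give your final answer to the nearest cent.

D_1 = 68445.20000
D_2 = 85488.05480
D_3 = 106774.58045
D_4 = 133361.45098
D_5 = 166568.45227
Terminal value at year 5: TV = D_5×(1+g_2)/(r−g_2) = 169066.97905/0.082 = 2061792.42748
P_0 = D_1/(1+r)^1 + D_2/(1+r)^2 + D_3/(1+r)^3 + D_4/(1+r)^4 + D_5/(1+r)^5 + TV/(1+r)^5
    = 62393.07201 + 71038.23787 + 80881.27539 + 92088.16131 + 104847.87008 + 1297812.05043 = 1709060.66710

$1709060.67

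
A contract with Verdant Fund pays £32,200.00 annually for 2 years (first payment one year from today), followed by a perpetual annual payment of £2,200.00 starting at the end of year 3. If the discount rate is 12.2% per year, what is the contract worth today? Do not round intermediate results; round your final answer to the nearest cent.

£68601.39

PV of 2-year annuity: £32,200.00 × [1 − (1+0.122)^−2] / 0.122 = 54276.96277
Perpetuity value at year 2: £2,200.00 / 0.122 = 18032.78689
PV of perpetuity: 18032.78689 / (1+0.122)^2 = 14324.42297
Total PV = 54276.96277 + 14324.42297 = 68601.38574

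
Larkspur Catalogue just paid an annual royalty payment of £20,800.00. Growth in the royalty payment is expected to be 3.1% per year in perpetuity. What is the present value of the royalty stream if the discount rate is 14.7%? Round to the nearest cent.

D₁ = D₀ × (1 + g) = £20,800.00 × 1.031 = £21,444.8000
Growing perpetuity: P = D₁ / (r − g) = £21,444.8000 / (0.147 − 0.031) = £184,868.97

£184868.97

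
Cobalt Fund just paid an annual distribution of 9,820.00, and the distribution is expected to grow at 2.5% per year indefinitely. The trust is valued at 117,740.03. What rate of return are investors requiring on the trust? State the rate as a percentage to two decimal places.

D₁ = 9,820.00 × 1.025 = 10,065.5000
P = D₁/(r − g) ⇒ r = D₁/P + g = 10,065.5000/117,740.03 + 0.025 = 0.085489 + 0.025 = 0.110489

11.05%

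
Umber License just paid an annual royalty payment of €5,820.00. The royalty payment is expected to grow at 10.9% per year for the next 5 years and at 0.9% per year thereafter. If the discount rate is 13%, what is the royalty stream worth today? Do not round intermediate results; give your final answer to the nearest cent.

€71704.23

D_1 = 6454.38000
D_2 = 7157.90742
D_3 = 7938.11933
D_4 = 8803.37434
D_5 = 9762.94214
Terminal value at year 5: TV = D_5×(1+g_2)/(r−g_2) = 9850.80862/0.121 = 81411.64147
P_0 = D_1/(1+r)^1 + D_2/(1+r)^2 + D_3/(1+r)^3 + D_4/(1+r)^4 + D_5/(1+r)^5 + TV/(1+r)^5
    = 5711.84071 + 5605.69146 + 5501.51489 + 5399.27435 + 5298.93385 + 44186.97731 = 71704.23256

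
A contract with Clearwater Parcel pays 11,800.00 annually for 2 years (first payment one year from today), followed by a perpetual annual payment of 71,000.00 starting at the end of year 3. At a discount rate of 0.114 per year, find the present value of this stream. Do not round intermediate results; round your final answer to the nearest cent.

PV of 2-year annuity: 11,800.00 × [1 − (1+0.114)^−2] / 0.114 = 20100.95117
Perpetuity value at year 2: 71,000.00 / 0.114 = 622807.01754
PV of perpetuity: 622807.01754 / (1+0.114)^2 = 501860.61643
Total PV = 20100.95117 + 501860.61643 = 521961.56760

521961.57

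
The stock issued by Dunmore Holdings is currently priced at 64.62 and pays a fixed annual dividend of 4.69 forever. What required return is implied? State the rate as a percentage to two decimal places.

P = C/r ⇒ r = C/P = 4.69/64.62 = 0.072578

7.26%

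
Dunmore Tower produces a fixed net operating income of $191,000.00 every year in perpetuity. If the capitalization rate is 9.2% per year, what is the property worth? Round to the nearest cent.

Level perpetuity: PV = C / r = $191,000.00 / 0.092 = $2,076,086.96

$2076086.96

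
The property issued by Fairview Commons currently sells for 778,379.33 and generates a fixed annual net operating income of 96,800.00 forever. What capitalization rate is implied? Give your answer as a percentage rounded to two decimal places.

P = C/r ⇒ r = C/P = 96,800.00/778,379.33 = 0.124361

12.44%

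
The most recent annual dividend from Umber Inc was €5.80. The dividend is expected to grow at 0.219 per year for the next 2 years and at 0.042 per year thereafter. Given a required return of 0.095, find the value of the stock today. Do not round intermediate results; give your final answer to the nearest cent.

€154.96

D_1 = 7.07020
D_2 = 8.61857
Terminal value at year 2: TV = D_2×(1+g_2)/(r−g_2) = 8.98055/0.053 = 169.44441
P_0 = D_1/(1+r)^1 + D_2/(1+r)^2 + TV/(1+r)^2
    = 6.45680 + 7.18799 + 141.31850 = 154.96329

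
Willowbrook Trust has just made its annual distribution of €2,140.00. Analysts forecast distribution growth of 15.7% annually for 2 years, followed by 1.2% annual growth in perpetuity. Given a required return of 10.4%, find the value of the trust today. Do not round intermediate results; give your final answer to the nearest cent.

D_1 = 2475.98000
D_2 = 2864.70886
Terminal value at year 2: TV = D_2×(1+g_2)/(r−g_2) = 2899.08537/0.092 = 31511.79746
P_0 = D_1/(1+r)^1 + D_2/(1+r)^2 + TV/(1+r)^2
    = 2242.73551 + 2350.40306 + 25854.43370 = 30447.57227

€30447.57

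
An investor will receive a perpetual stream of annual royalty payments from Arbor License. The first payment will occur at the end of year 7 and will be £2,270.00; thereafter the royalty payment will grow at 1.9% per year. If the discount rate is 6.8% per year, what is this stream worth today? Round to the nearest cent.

£31217.80

Value at end of year 6: C₁ / (r − g) = £2,270.00 / (0.068 − 0.019) = £46,326.5306
Discount to today: PV = £46,326.5306 / (1 + 0.068)^6 = £46,326.5306 / 1.483978 = £31,217.80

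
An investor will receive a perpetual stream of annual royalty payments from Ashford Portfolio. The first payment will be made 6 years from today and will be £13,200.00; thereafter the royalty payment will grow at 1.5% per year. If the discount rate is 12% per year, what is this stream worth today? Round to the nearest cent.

Value at end of year 5: C₁ / (r − g) = £13,200.00 / (0.12 − 0.015) = £125,714.2857
Discount to today: PV = £125,714.2857 / (1 + 0.12)^5 = £125,714.2857 / 1.762342 = £71,333.66

£71333.66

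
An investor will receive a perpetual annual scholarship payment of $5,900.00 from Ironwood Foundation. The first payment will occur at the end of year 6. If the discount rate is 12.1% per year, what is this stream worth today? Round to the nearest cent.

Value at end of year 5: C / r = $5,900.00 / 0.121 = $48,760.3306
Discount to today: PV = $48,760.3306 / (1 + 0.121)^5 = $48,760.3306 / 1.770223 = $27,544.73

$27544.73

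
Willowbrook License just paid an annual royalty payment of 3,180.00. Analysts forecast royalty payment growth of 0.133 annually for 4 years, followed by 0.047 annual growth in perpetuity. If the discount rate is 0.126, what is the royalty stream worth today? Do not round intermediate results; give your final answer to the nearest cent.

D_1 = 3602.94000
D_2 = 4082.13102
D_3 = 4625.05445
D_4 = 5240.18669
Terminal value at year 4: TV = D_4×(1+g_2)/(r−g_2) = 5486.47546/0.079 = 69449.05647
P_0 = D_1/(1+r)^1 + D_2/(1+r)^2 + D_3/(1+r)^3 + D_4/(1+r)^4 + TV/(1+r)^4
    = 3199.76909 + 3219.66109 + 3239.67674 + 3259.81683 + 43202.88885 = 56121.81260

56121.81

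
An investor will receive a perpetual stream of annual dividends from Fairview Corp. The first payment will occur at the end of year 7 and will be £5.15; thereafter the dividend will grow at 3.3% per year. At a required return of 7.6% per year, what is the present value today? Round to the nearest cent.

£77.17

Value at end of year 6: C₁ / (r − g) = £5.15 / (0.076 − 0.033) = £119.7674
Discount to today: PV = £119.7674 / (1 + 0.076)^6 = £119.7674 / 1.551935 = £77.17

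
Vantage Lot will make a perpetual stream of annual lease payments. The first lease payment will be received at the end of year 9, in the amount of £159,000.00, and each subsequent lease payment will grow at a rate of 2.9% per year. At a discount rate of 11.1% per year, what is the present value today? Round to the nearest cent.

Value at end of year 8: C₁ / (r − g) = £159,000.00 / (0.111 − 0.029) = £1,939,024.3902
Discount to today: PV = £1,939,024.3902 / (1 + 0.111)^8 = £1,939,024.3902 / 2.321200 = £835,354.47

£835354.47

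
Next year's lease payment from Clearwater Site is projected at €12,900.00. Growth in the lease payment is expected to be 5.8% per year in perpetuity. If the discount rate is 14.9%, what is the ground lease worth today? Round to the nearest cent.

€141758.24

Growing perpetuity: P = D₁ / (r − g) = €12,900.0000 / (0.149 − 0.058) = €141,758.24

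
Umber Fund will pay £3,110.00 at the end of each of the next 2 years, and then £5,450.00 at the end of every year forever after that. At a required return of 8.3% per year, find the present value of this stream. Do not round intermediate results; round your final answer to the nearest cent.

PV of 2-year annuity: £3,110.00 × [1 − (1+0.083)^−2] / 0.083 = 5523.22513
Perpetuity value at year 2: £5,450.00 / 0.083 = 65662.65060
PV of perpetuity: 65662.65060 / (1+0.083)^2 = 55983.68695
Total PV = 5523.22513 + 55983.68695 = 61506.91208

£61506.91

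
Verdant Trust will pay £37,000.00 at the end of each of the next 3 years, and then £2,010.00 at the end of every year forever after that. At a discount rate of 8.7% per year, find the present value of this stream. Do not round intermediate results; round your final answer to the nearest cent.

£112149.15

PV of 3-year annuity: £37,000.00 × [1 − (1+0.087)^−3] / 0.087 = 94160.93216
Perpetuity value at year 3: £2,010.00 / 0.087 = 23103.44828
PV of perpetuity: 23103.44828 / (1+0.087)^3 = 17988.21926
Total PV = 94160.93216 + 17988.21926 = 112149.15142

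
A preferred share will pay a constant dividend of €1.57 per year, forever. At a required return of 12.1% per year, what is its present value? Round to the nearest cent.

€12.98

Level perpetuity: PV = C / r = €1.57 / 0.121 = €12.98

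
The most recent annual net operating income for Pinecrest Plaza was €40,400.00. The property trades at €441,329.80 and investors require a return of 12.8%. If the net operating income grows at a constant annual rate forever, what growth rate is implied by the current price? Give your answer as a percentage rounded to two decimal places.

P = D₀(1+g)/(r−g) ⇒ P(r−g) = D₀(1+g) ⇒ g(P+D₀) = P·r − D₀
g = (P·r − D₀)/(P + D₀) = (€441,329.80×0.128 − €40,400.00) / (€441,329.80 + €40,400.00) = 0.033401

3.34%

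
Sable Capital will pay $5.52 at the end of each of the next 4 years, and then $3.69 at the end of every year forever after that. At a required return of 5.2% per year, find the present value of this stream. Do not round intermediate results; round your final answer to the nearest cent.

$77.42

PV of 4-year annuity: $5.52 × [1 − (1+0.052)^−4] / 0.052 = 19.48305
Perpetuity value at year 4: $3.69 / 0.052 = 70.96154
PV of perpetuity: 70.96154 / (1+0.052)^4 = 57.93754
Total PV = 19.48305 + 57.93754 = 77.42059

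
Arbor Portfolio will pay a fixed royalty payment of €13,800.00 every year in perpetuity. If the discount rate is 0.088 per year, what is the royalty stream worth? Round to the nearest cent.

Level perpetuity: PV = C / r = €13,800.00 / 0.088 = €156,818.18

€156818.18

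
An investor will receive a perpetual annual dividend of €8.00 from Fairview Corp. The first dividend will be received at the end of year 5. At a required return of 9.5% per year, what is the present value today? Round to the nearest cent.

Value at end of year 4: C / r = €8.00 / 0.095 = €84.2105
Discount to today: PV = €84.2105 / (1 + 0.095)^4 = €84.2105 / 1.437661 = €58.57

€58.57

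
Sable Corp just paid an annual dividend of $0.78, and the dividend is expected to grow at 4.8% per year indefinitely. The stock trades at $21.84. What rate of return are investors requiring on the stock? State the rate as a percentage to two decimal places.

8.54%

D₁ = $0.78 × 1.048 = $0.8174
P = D₁/(r − g) ⇒ r = D₁/P + g = $0.8174/$21.84 + 0.048 = 0.037429 + 0.048 = 0.085429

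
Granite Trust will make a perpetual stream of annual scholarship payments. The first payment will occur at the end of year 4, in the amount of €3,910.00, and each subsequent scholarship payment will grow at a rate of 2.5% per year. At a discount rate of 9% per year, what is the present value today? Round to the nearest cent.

Value at end of year 3: C₁ / (r − g) = €3,910.00 / (0.09 − 0.025) = €60,153.8462
Discount to today: PV = €60,153.8462 / (1 + 0.09)^3 = €60,153.8462 / 1.295029 = €46,449.81

€46449.81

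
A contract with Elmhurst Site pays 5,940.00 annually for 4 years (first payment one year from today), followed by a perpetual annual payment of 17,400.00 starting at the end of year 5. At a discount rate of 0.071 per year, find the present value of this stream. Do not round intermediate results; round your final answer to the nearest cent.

PV of 4-year annuity: 5,940.00 × [1 − (1+0.071)^−4] / 0.071 = 20074.69697
Perpetuity value at year 4: 17,400.00 / 0.071 = 245070.42254
PV of perpetuity: 245070.42254 / (1+0.071)^4 = 186265.75463
Total PV = 20074.69697 + 186265.75463 = 206340.45160

206340.45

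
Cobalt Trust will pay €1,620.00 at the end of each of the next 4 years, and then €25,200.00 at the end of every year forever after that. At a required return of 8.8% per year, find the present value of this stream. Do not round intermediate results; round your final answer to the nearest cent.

€209634.48

PV of 4-year annuity: €1,620.00 × [1 − (1+0.088)^−4] / 0.088 = 5271.46894
Perpetuity value at year 4: €25,200.00 / 0.088 = 286363.63636
PV of perpetuity: 286363.63636 / (1+0.088)^4 = 204363.00837
Total PV = 5271.46894 + 204363.00837 = 209634.47731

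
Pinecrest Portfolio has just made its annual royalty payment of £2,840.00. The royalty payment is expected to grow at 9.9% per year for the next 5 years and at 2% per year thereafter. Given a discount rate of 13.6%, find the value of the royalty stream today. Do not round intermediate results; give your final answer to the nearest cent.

D_1 = 3121.16000
D_2 = 3430.15484
D_3 = 3769.74017
D_4 = 4142.94445
D_5 = 4553.09595
Terminal value at year 5: TV = D_5×(1+g_2)/(r−g_2) = 4644.15786/0.116 = 40035.84366
P_0 = D_1/(1+r)^1 + D_2/(1+r)^2 + D_3/(1+r)^3 + D_4/(1+r)^4 + D_5/(1+r)^5 + TV/(1+r)^5
    = 2747.50000 + 2658.01276 + 2571.44017 + 2487.68727 + 2406.66225 + 21162.03010 = 34033.33255

£34033.33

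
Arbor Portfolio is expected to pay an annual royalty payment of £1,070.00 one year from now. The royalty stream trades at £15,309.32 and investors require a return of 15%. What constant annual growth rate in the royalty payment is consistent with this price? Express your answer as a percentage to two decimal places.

P = D₁/(r−g) ⇒ g = r − D₁/P = 0.15 − £1,070.00/£15,309.32 = 0.080108

8.01%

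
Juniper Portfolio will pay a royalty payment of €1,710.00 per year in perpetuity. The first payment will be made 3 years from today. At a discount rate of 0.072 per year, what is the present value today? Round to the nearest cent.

Value at end of year 2: C / r = €1,710.00 / 0.072 = €23,750.0000
Discount to today: PV = €23,750.0000 / (1 + 0.072)^2 = €23,750.0000 / 1.149184 = €20,666.84

€20666.84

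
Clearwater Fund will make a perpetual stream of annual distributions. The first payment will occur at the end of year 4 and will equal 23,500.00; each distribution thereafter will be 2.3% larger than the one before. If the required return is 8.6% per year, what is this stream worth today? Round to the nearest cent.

291231.16

Value at end of year 3: C₁ / (r − g) = 23,500.00 / (0.086 − 0.023) = 373,015.8730
Discount to today: PV = 373,015.8730 / (1 + 0.086)^3 = 373,015.8730 / 1.280824 = 291,231.16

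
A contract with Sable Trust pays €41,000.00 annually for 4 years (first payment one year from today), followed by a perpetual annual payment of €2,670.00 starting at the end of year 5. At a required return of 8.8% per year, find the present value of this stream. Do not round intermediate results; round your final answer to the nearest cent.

€155066.47

PV of 4-year annuity: €41,000.00 × [1 − (1+0.088)^−4] / 0.088 = 133413.72015
Perpetuity value at year 4: €2,670.00 / 0.088 = 30340.90909
PV of perpetuity: 30340.90909 / (1+0.088)^4 = 21652.74732
Total PV = 133413.72015 + 21652.74732 = 155066.46746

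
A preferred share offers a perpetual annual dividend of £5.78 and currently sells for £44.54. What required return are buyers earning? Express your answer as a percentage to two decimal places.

P = C/r ⇒ r = C/P = £5.78/£44.54 = 0.129771

12.98%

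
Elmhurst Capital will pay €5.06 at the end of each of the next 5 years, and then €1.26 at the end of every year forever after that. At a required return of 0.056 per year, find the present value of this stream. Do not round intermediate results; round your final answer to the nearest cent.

PV of 5-year annuity: €5.06 × [1 − (1+0.056)^−5] / 0.056 = 21.54851
Perpetuity value at year 5: €1.26 / 0.056 = 22.50000
PV of perpetuity: 22.50000 / (1+0.056)^5 = 17.13416
Total PV = 21.54851 + 17.13416 = 38.68268

€38.68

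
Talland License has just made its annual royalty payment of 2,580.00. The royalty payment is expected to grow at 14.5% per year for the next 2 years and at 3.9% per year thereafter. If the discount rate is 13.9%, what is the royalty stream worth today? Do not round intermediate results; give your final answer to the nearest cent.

D_1 = 2954.10000
D_2 = 3382.44450
Terminal value at year 2: TV = D_2×(1+g_2)/(r−g_2) = 3514.35984/0.1 = 35143.59836
P_0 = D_1/(1+r)^1 + D_2/(1+r)^2 + TV/(1+r)^2
    = 2593.59087 + 2607.25333 + 27089.36212 = 32290.20632

32290.21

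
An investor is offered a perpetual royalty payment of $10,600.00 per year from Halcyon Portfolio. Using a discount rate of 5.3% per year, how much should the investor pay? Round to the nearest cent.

$200000.00

Level perpetuity: PV = C / r = $10,600.00 / 0.053 = $200,000.00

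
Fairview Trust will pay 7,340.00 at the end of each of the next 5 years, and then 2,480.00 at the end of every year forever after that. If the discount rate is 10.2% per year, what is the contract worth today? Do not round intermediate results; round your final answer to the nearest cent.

PV of 5-year annuity: 7,340.00 × [1 − (1+0.102)^−5] / 0.102 = 27682.79251
Perpetuity value at year 5: 2,480.00 / 0.102 = 24313.72549
PV of perpetuity: 24313.72549 / (1+0.102)^5 = 14960.41140
Total PV = 27682.79251 + 14960.41140 = 42643.20391

42643.20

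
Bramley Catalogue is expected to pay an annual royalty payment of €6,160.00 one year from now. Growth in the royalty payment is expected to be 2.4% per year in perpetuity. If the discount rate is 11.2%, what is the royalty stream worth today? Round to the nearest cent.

€70000.00

Growing perpetuity: P = D₁ / (r − g) = €6,160.0000 / (0.112 − 0.024) = €70,000.00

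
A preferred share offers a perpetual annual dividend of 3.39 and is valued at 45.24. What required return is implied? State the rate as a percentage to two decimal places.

P = C/r ⇒ r = C/P = 3.39/45.24 = 0.074934

7.49%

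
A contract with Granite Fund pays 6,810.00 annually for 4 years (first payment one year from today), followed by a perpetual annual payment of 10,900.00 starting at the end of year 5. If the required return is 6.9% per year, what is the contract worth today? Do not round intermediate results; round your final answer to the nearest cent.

PV of 4-year annuity: 6,810.00 × [1 − (1+0.069)^−4] / 0.069 = 23119.07825
Perpetuity value at year 4: 10,900.00 / 0.069 = 157971.01449
PV of perpetuity: 157971.01449 / (1+0.069)^4 = 120966.90980
Total PV = 23119.07825 + 120966.90980 = 144085.98805

144085.99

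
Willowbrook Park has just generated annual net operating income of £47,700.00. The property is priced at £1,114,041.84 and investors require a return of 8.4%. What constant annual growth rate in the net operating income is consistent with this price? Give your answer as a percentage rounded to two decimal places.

P = D₀(1+g)/(r−g) ⇒ P(r−g) = D₀(1+g) ⇒ g(P+D₀) = P·r − D₀
g = (P·r − D₀)/(P + D₀) = (£1,114,041.84×0.084 − £47,700.00) / (£1,114,041.84 + £47,700.00) = 0.039492

3.95%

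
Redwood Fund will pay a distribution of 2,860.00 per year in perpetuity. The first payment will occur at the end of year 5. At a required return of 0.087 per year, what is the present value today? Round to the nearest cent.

Value at end of year 4: C / r = 2,860.00 / 0.087 = 32,873.5632
Discount to today: PV = 32,873.5632 / (1 + 0.087)^4 = 32,873.5632 / 1.396105 = 23,546.62

23546.62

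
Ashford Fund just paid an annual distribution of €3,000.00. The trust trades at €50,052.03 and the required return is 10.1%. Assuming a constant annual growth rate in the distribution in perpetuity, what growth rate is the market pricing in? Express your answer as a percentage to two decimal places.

3.87%

P = D₀(1+g)/(r−g) ⇒ P(r−g) = D₀(1+g) ⇒ g(P+D₀) = P·r − D₀
g = (P·r − D₀)/(P + D₀) = (€50,052.03×0.101 − €3,000.00) / (€50,052.03 + €3,000.00) = 0.038740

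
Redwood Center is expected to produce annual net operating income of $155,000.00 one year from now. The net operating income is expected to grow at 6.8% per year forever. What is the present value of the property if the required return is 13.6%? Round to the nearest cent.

Growing perpetuity: P = D₁ / (r − g) = $155,000.0000 / (0.136 − 0.068) = $2,279,411.76

$2279411.76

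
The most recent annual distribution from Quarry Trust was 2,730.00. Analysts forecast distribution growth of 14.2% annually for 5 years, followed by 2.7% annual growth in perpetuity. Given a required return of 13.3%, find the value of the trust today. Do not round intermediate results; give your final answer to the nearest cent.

D_1 = 3117.66000
D_2 = 3560.36772
D_3 = 4065.93994
D_4 = 4643.30341
D_5 = 5302.65249
Terminal value at year 5: TV = D_5×(1+g_2)/(r−g_2) = 5445.82411/0.106 = 51375.69913
P_0 = D_1/(1+r)^1 + D_2/(1+r)^2 + D_3/(1+r)^3 + D_4/(1+r)^4 + D_5/(1+r)^5 + TV/(1+r)^5
    = 2751.68579 + 2773.54384 + 2795.57552 + 2817.78221 + 2840.16530 + 27517.45061 = 41496.20327

41496.20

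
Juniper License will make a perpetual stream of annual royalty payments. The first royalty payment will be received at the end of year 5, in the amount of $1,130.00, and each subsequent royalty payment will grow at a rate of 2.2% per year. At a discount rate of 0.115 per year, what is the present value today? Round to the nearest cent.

Value at end of year 4: C₁ / (r − g) = $1,130.00 / (0.115 − 0.022) = $12,150.5376
Discount to today: PV = $12,150.5376 / (1 + 0.115)^4 = $12,150.5376 / 1.545608 = $7,861.33

$7861.33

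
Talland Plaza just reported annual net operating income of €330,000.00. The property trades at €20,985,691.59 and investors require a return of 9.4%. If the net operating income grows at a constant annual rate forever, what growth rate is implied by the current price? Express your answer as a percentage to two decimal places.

7.71%

P = D₀(1+g)/(r−g) ⇒ P(r−g) = D₀(1+g) ⇒ g(P+D₀) = P·r − D₀
g = (P·r − D₀)/(P + D₀) = (€20,985,691.59×0.094 − €330,000.00) / (€20,985,691.59 + €330,000.00) = 0.077063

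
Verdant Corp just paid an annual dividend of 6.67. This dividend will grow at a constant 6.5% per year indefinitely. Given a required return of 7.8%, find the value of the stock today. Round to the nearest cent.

546.43

D₁ = D₀ × (1 + g) = 6.67 × 1.065 = 7.1036
Growing perpetuity: P = D₁ / (r − g) = 7.1036 / (0.078 − 0.065) = 546.43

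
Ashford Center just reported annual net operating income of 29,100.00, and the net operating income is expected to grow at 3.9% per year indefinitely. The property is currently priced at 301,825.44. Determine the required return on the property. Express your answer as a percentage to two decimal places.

13.92%

D₁ = 29,100.00 × 1.039 = 30,234.9000
P = D₁/(r − g) ⇒ r = D₁/P + g = 30,234.9000/301,825.44 + 0.039 = 0.100173 + 0.039 = 0.139173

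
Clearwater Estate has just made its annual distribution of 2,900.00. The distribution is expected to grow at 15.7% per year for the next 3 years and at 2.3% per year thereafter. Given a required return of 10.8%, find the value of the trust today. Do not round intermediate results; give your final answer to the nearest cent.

49233.13

D_1 = 3355.30000
D_2 = 3882.08210
D_3 = 4491.56899
Terminal value at year 3: TV = D_3×(1+g_2)/(r−g_2) = 4594.87508/0.085 = 54057.35384
P_0 = D_1/(1+r)^1 + D_2/(1+r)^2 + D_3/(1+r)^3 + TV/(1+r)^3
    = 3028.24910 + 3162.16986 + 3302.01311 + 39740.69899 = 49233.13106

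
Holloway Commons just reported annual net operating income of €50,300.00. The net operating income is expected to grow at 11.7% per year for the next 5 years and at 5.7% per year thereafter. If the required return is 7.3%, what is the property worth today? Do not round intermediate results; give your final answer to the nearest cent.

€4346654.67

D_1 = 56185.10000
D_2 = 62758.75670
D_3 = 70101.53123
D_4 = 78303.41039
D_5 = 87464.90940
Terminal value at year 5: TV = D_5×(1+g_2)/(r−g_2) = 92450.40924/0.016 = 5778150.57748
P_0 = D_1/(1+r)^1 + D_2/(1+r)^2 + D_3/(1+r)^3 + D_4/(1+r)^4 + D_5/(1+r)^5 + TV/(1+r)^5
    = 52362.62815 + 54509.83750 + 56745.09645 + 59072.01559 + 61494.35361 + 4062470.73504 = 4346654.66633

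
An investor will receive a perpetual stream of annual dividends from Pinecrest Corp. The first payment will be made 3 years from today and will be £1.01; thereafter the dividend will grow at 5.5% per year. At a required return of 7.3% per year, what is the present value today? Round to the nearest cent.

£48.74

Value at end of year 2: C₁ / (r − g) = £1.01 / (0.073 − 0.055) = £56.1111
Discount to today: PV = £56.1111 / (1 + 0.073)^2 = £56.1111 / 1.151329 = £48.74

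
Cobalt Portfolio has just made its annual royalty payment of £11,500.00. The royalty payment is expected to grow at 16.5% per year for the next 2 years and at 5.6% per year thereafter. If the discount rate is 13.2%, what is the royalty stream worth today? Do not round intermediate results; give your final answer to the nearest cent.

D_1 = 13397.50000
D_2 = 15608.08750
Terminal value at year 2: TV = D_2×(1+g_2)/(r−g_2) = 16482.14040/0.076 = 216870.26842
P_0 = D_1/(1+r)^1 + D_2/(1+r)^2 + TV/(1+r)^2
    = 11835.24735 + 12180.26781 + 169241.61591 = 193257.13107

£193257.13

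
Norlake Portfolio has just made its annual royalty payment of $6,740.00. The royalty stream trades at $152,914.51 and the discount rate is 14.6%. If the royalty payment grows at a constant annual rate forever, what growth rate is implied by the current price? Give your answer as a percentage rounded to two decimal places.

P = D₀(1+g)/(r−g) ⇒ P(r−g) = D₀(1+g) ⇒ g(P+D₀) = P·r − D₀
g = (P·r − D₀)/(P + D₀) = ($152,914.51×0.146 − $6,740.00) / ($152,914.51 + $6,740.00) = 0.097620

9.76%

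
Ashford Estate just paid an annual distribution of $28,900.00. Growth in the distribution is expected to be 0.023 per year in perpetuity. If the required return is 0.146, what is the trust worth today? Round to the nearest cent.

D₁ = D₀ × (1 + g) = $28,900.00 × 1.023 = $29,564.7000
Growing perpetuity: P = D₁ / (r − g) = $29,564.7000 / (0.146 − 0.023) = $240,363.41

$240363.41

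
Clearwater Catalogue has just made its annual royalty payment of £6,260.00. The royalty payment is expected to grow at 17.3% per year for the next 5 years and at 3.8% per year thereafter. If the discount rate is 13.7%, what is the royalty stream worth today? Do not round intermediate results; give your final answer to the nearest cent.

£111106.72

D_1 = 7342.98000
D_2 = 8613.31554
D_3 = 10103.41913
D_4 = 11851.31064
D_5 = 13901.58738
Terminal value at year 5: TV = D_5×(1+g_2)/(r−g_2) = 14429.84770/0.099 = 145756.03736
P_0 = D_1/(1+r)^1 + D_2/(1+r)^2 + D_3/(1+r)^3 + D_4/(1+r)^4 + D_5/(1+r)^5 + TV/(1+r)^5
    = 6458.20580 + 6662.68726 + 6873.64305 + 7091.27819 + 7315.80415 + 76705.09802 = 111106.71647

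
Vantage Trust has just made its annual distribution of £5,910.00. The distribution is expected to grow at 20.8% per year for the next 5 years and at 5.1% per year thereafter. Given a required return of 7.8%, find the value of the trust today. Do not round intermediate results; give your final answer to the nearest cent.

D_1 = 7139.28000
D_2 = 8624.25024
D_3 = 10418.09429
D_4 = 12585.05790
D_5 = 15202.74995
Terminal value at year 5: TV = D_5×(1+g_2)/(r−g_2) = 15978.09019/0.027 = 591781.11826
P_0 = D_1/(1+r)^1 + D_2/(1+r)^2 + D_3/(1+r)^3 + D_4/(1+r)^4 + D_5/(1+r)^5 + TV/(1+r)^5
    = 6622.70872 + 7421.36562 + 8316.33549 + 9319.23310 + 10443.07382 + 406506.31805 = 448629.03480

£448629.03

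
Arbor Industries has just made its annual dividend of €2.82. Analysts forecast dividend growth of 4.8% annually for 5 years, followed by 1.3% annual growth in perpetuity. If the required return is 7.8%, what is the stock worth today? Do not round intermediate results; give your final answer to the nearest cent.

D_1 = 2.95536
D_2 = 3.09722
D_3 = 3.24588
D_4 = 3.40169
D_5 = 3.56497
Terminal value at year 5: TV = D_5×(1+g_2)/(r−g_2) = 3.61131/0.065 = 55.55864
P_0 = D_1/(1+r)^1 + D_2/(1+r)^2 + D_3/(1+r)^3 + D_4/(1+r)^4 + D_5/(1+r)^5 + TV/(1+r)^5
    = 2.74152 + 2.66523 + 2.59106 + 2.51895 + 2.44885 + 38.16434 = 51.12994

€51.13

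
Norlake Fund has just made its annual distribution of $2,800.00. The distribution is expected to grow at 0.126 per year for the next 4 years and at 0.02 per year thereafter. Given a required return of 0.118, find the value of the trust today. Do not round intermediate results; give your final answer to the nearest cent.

D_1 = 3152.80000
D_2 = 3550.05280
D_3 = 3997.35945
D_4 = 4501.02674
Terminal value at year 4: TV = D_4×(1+g_2)/(r−g_2) = 4591.04728/0.098 = 46847.42121
P_0 = D_1/(1+r)^1 + D_2/(1+r)^2 + D_3/(1+r)^3 + D_4/(1+r)^4 + TV/(1+r)^4
    = 2820.03578 + 2840.21493 + 2860.53847 + 2881.00744 + 29985.99576 = 41387.79237

$41387.79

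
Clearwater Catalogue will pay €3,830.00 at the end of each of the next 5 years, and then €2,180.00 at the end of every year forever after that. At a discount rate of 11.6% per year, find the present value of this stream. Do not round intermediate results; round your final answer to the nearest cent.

€24800.40

PV of 5-year annuity: €3,830.00 × [1 − (1+0.116)^−5] / 0.116 = 13944.20612
Perpetuity value at year 5: €2,180.00 / 0.116 = 18793.10345
PV of perpetuity: 18793.10345 / (1+0.116)^5 = 10856.19240
Total PV = 13944.20612 + 10856.19240 = 24800.39851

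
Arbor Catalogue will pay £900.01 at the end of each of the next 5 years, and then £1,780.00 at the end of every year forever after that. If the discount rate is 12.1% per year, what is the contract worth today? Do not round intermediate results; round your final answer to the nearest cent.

£11546.42

PV of 5-year annuity: £900.01 × [1 − (1+0.121)^−5] / 0.121 = 3236.31345
Perpetuity value at year 5: £1,780.00 / 0.121 = 14710.74380
PV of perpetuity: 14710.74380 / (1+0.121)^5 = 8310.10611
Total PV = 3236.31345 + 8310.10611 = 11546.41955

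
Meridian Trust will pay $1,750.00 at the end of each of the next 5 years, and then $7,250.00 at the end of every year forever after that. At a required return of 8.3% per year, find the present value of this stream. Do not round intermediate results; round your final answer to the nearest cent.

PV of 5-year annuity: $1,750.00 × [1 − (1+0.083)^−5] / 0.083 = 6932.34213
Perpetuity value at year 5: $7,250.00 / 0.083 = 87349.39759
PV of perpetuity: 87349.39759 / (1+0.083)^5 = 58629.69448
Total PV = 6932.34213 + 58629.69448 = 65562.03661

$65562.04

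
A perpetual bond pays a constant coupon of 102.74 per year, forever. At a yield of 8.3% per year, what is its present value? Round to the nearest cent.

1237.83

Level perpetuity: PV = C / r = 102.74 / 0.083 = 1,237.83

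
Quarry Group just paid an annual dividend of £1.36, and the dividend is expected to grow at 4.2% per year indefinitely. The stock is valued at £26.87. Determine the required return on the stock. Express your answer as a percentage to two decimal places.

D₁ = £1.36 × 1.042 = £1.4171
P = D₁/(r − g) ⇒ r = D₁/P + g = £1.4171/£26.87 + 0.042 = 0.052740 + 0.042 = 0.094740

9.47%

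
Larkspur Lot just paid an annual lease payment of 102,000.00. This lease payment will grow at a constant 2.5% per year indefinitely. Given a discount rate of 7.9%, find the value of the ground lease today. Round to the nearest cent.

D₁ = D₀ × (1 + g) = 102,000.00 × 1.025 = 104,550.0000
Growing perpetuity: P = D₁ / (r − g) = 104,550.0000 / (0.079 − 0.025) = 1,936,111.11

1936111.11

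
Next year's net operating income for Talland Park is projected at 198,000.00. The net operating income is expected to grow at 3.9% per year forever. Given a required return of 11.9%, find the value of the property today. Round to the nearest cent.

Growing perpetuity: P = D₁ / (r − g) = 198,000.0000 / (0.119 − 0.039) = 2,475,000.00

2475000.00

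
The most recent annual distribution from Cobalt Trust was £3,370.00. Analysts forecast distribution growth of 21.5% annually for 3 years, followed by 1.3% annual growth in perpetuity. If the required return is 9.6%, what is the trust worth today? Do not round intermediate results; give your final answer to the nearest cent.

D_1 = 4094.55000
D_2 = 4974.87825
D_3 = 6044.47707
Terminal value at year 3: TV = D_3×(1+g_2)/(r−g_2) = 6123.05528/0.083 = 73771.75031
P_0 = D_1/(1+r)^1 + D_2/(1+r)^2 + D_3/(1+r)^3 + TV/(1+r)^3
    = 3735.90328 + 4141.53512 + 4591.20910 + 56034.87729 = 68503.52479

£68503.52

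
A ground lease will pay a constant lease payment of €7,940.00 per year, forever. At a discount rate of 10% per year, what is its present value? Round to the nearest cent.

€79400.00

Level perpetuity: PV = C / r = €7,940.00 / 0.1 = €79,400.00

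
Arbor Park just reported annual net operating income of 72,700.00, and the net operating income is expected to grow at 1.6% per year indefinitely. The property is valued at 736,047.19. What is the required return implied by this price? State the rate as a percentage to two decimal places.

11.64%

D₁ = 72,700.00 × 1.016 = 73,863.2000
P = D₁/(r − g) ⇒ r = D₁/P + g = 73,863.2000/736,047.19 + 0.016 = 0.100351 + 0.016 = 0.116351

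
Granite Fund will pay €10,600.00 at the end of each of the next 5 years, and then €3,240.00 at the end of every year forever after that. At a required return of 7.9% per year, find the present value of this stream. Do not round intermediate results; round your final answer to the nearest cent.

PV of 5-year annuity: €10,600.00 × [1 − (1+0.079)^−5] / 0.079 = 42434.50817
Perpetuity value at year 5: €3,240.00 / 0.079 = 41012.65823
PV of perpetuity: 41012.65823 / (1+0.079)^5 = 28042.11045
Total PV = 42434.50817 + 28042.11045 = 70476.61862

€70476.62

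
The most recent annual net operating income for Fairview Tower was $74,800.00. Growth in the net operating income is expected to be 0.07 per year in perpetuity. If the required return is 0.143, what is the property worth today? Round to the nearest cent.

D₁ = D₀ × (1 + g) = $74,800.00 × 1.07 = $80,036.0000
Growing perpetuity: P = D₁ / (r − g) = $80,036.0000 / (0.143 − 0.07) = $1,096,383.56

$1096383.56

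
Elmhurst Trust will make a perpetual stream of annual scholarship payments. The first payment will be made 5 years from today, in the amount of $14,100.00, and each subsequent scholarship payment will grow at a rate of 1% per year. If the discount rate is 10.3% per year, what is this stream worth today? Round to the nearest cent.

$102431.64

Value at end of year 4: C₁ / (r − g) = $14,100.00 / (0.103 − 0.01) = $151,612.9032
Discount to today: PV = $151,612.9032 / (1 + 0.103)^4 = $151,612.9032 / 1.480137 = $102,431.64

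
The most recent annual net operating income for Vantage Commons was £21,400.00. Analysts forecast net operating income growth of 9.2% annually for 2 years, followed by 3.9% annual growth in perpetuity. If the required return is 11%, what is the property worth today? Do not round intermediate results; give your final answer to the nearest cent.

£344853.63

D_1 = 23368.80000
D_2 = 25518.72960
Terminal value at year 2: TV = D_2×(1+g_2)/(r−g_2) = 26513.96005/0.071 = 373436.05710
P_0 = D_1/(1+r)^1 + D_2/(1+r)^2 + TV/(1+r)^2
    = 21052.97297 + 20711.57341 + 303089.08133 = 344853.62771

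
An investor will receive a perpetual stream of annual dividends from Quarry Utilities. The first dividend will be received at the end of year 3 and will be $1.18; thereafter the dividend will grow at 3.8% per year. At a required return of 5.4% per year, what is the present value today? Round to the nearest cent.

$66.39

Value at end of year 2: C₁ / (r − g) = $1.18 / (0.054 − 0.038) = $73.7500
Discount to today: PV = $73.7500 / (1 + 0.054)^2 = $73.7500 / 1.110916 = $66.39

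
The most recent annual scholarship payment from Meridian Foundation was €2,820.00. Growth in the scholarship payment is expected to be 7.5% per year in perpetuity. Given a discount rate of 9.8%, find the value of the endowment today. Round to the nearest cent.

D₁ = D₀ × (1 + g) = €2,820.00 × 1.075 = €3,031.5000
Growing perpetuity: P = D₁ / (r − g) = €3,031.5000 / (0.098 − 0.075) = €131,804.35

€131804.35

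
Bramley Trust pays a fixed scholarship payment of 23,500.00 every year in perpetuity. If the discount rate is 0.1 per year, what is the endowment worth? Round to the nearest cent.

Level perpetuity: PV = C / r = 23,500.00 / 0.1 = 235,000.00

235000.00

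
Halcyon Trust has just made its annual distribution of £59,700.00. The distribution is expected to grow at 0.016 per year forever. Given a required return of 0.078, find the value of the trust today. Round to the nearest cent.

D₁ = D₀ × (1 + g) = £59,700.00 × 1.016 = £60,655.2000
Growing perpetuity: P = D₁ / (r − g) = £60,655.2000 / (0.078 − 0.016) = £978,309.68

£978309.68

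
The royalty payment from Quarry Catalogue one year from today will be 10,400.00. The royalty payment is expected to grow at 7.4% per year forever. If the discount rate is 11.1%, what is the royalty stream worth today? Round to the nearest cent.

Growing perpetuity: P = D₁ / (r − g) = 10,400.0000 / (0.111 − 0.074) = 281,081.08

281081.08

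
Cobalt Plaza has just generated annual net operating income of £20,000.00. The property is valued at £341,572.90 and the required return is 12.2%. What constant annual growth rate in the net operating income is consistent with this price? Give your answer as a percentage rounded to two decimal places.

P = D₀(1+g)/(r−g) ⇒ P(r−g) = D₀(1+g) ⇒ g(P+D₀) = P·r − D₀
g = (P·r − D₀)/(P + D₀) = (£341,572.90×0.122 − £20,000.00) / (£341,572.90 + £20,000.00) = 0.059938

5.99%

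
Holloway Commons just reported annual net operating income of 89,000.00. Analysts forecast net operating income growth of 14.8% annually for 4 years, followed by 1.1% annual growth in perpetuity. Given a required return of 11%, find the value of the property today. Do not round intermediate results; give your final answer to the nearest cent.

D_1 = 102172.00000
D_2 = 117293.45600
D_3 = 134652.88749
D_4 = 154581.51484
Terminal value at year 4: TV = D_4×(1+g_2)/(r−g_2) = 156281.91150/0.099 = 1578605.16666
P_0 = D_1/(1+r)^1 + D_2/(1+r)^2 + D_3/(1+r)^3 + D_4/(1+r)^4 + TV/(1+r)^4
    = 92046.84685 + 95198.00016 + 98457.03080 + 101827.63185 + 1039876.11922 = 1427405.62889

1427405.63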